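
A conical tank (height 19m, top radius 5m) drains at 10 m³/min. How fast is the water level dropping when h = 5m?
722/(125π) ≈ 1.839 m/min

r/h = 5/19, so r = (5/19)h
V = (1/3)πr²h = (1/3)π((5/19)h)²h = (25/1083)πh³
dV/dh = (25/361)πh²
dh/dt = (dV/dt)/(dV/dh) = -10/((25/361)π·5²) = -722/(125π) m/min
The level is dropping at 722/(125π) ≈ 1.839 m/min.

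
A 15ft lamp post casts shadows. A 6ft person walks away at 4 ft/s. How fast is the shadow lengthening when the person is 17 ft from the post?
8/3 ft/s

By similar triangles: 15/(x+s) = 6/s
Solving: s = 6x/9
ds/dt = 6/9 · dx/dt = 2/3 · 4 = 8/3 ft/s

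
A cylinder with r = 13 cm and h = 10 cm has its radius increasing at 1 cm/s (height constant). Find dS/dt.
72π cm²/s

S = 2πrh + 2πr² (lateral + bases)
dS/dt = (2πh + 4πr)·dr/dt = (2π·10 + 4π·13)·1
= 72π cm²/s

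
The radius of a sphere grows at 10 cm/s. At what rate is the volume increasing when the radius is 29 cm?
33640π cm³/s

V = (4/3)πr³
dV/dt = dV/dr · dr/dt = 4πr² · 10
At r = 29: dV/dt = 33640π cm³/s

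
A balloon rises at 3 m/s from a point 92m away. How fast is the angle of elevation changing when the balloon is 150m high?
0.008914 rad/s

tan(θ) = y/92
sec²(θ) · dθ/dt = (1/92) · dy/dt
dθ/dt = cos²(θ)/92 · 3 = 92/(92² + 150²) · 3
dθ/dt = 0.008914 rad/s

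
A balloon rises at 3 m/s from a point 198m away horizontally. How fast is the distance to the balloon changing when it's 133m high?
399√56893/56893 ≈ 1.673 m/s

z² = 198² + y²
z = √(198² + 133²) = √56893
dz/dt = y/z · dy/dt = 133/√56893 · 3 = 399√56893/56893 ≈ 1.673 m/s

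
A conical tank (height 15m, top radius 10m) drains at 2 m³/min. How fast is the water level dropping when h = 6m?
1/(8π) ≈ 0.03979 m/min

r/h = 10/15, so r = (2/3)h
V = (1/3)πr²h = (1/3)π((2/3)h)²h = (4/27)πh³
dV/dh = (4/9)πh²
dh/dt = (dV/dt)/(dV/dh) = -2/((4/9)π·6²) = -1/(8π) m/min
The level is dropping at 1/(8π) ≈ 0.03979 m/min.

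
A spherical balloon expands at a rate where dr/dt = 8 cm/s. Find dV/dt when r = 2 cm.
128π cm³/s

V = (4/3)πr³
dV/dt = dV/dr · dr/dt = 4πr² · 8
At r = 2: dV/dt = 128π cm³/s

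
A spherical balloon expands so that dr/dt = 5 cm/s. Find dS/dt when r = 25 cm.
1000π cm²/s

S = 4πr²
dS/dt = dS/dr · dr/dt = 8πr · 5
At r = 25: dS/dt = 1000π cm²/s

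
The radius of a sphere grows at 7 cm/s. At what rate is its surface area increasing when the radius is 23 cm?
1288π cm²/s

S = 4πr²
dS/dt = dS/dr · dr/dt = 8πr · 7
At r = 23: dS/dt = 1288π cm²/s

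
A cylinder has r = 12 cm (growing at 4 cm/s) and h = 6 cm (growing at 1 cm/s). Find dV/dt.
720π cm³/s

V = πr²h
dV/dt = 2πrh·dr/dt + πr²·dh/dt
= 2π(12)(6)(4) + π(12)²(1)
= 720π cm³/s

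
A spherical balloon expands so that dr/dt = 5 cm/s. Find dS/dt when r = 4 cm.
160π cm²/s

S = 4πr²
dS/dt = dS/dr · dr/dt = 8πr · 5
At r = 4: dS/dt = 160π cm²/s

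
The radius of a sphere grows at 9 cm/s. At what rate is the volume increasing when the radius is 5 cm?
900π cm³/s

V = (4/3)πr³
dV/dt = dV/dr · dr/dt = 4πr² · 9
At r = 5: dV/dt = 900π cm³/s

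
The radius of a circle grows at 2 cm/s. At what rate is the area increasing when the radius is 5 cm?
20π cm²/s

A = πr²
dA/dt = 2πr · dr/dt = 2π(5)(2) = 20π cm²/s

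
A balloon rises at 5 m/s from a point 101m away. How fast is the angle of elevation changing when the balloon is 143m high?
0.016476 rad/s

tan(θ) = y/101
sec²(θ) · dθ/dt = (1/101) · dy/dt
dθ/dt = cos²(θ)/101 · 5 = 101/(101² + 143²) · 5
dθ/dt = 0.016476 rad/s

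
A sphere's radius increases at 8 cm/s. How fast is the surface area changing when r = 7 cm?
448π cm²/s

S = 4πr²
dS/dt = dS/dr · dr/dt = 8πr · 8
At r = 7: dS/dt = 448π cm²/s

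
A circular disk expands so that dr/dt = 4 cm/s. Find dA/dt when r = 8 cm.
64π cm²/s

A = πr²
dA/dt = 2πr · dr/dt = 2π(8)(4) = 64π cm²/s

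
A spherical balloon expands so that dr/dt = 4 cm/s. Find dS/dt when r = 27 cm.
864π cm²/s

S = 4πr²
dS/dt = dS/dr · dr/dt = 8πr · 4
At r = 27: dS/dt = 864π cm²/s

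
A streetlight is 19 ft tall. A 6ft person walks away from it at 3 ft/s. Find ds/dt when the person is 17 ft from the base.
18/13 ft/s

By similar triangles: 19/(x+s) = 6/s
Solving: s = 6x/13
ds/dt = 6/13 · dx/dt = 6/13 · 3 = 18/13 ft/s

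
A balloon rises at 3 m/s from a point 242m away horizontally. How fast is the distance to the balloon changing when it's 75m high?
225√64189/64189 ≈ 0.8881 m/s

z² = 242² + y²
z = √(242² + 75²) = √64189
dz/dt = y/z · dy/dt = 75/√64189 · 3 = 225√64189/64189 ≈ 0.8881 m/s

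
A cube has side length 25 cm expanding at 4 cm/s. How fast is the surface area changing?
1200 cm²/s

A = 6s²
dA/dt = 12s · ds/dt = 12·25·4 = 1200 cm²/s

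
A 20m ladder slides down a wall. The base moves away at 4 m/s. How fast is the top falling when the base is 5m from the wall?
4√15/15 ≈ 1.033 m/s

x² + y² = 20²
2x·dx/dt + 2y·dy/dt = 0
dy/dt = -x/y · dx/dt = -5/(5√15) · 4 = -4√15/15 m/s
The top is descending at 4√15/15 ≈ 1.033 m/s.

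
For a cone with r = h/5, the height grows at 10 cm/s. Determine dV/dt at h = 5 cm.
10π cm³/s

V = (1/3)π(h/5)²h = πh³/75
dV/dt = πh²/25 · 10
At h = 5: dV/dt = 10π cm³/s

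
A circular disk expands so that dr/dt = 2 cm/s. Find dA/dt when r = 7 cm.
28π cm²/s

A = πr²
dA/dt = 2πr · dr/dt = 2π(7)(2) = 28π cm²/s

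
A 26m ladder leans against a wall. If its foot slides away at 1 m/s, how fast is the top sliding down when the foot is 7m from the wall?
7√627/627 ≈ 0.2796 m/s

x² + y² = 26²
2x·dx/dt + 2y·dy/dt = 0
dy/dt = -x/y · dx/dt = -7/√627 · 1 = -7√627/627 m/s
The top is descending at 7√627/627 ≈ 0.2796 m/s.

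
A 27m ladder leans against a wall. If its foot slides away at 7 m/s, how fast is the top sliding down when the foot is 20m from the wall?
20√329/47 ≈ 7.718 m/s

x² + y² = 27²
2x·dx/dt + 2y·dy/dt = 0
dy/dt = -x/y · dx/dt = -20/√329 · 7 = -20√329/47 m/s
The top is descending at 20√329/47 ≈ 7.718 m/s.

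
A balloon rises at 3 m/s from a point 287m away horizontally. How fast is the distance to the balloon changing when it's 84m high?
36√73/365 ≈ 0.8427 m/s

z² = 287² + y²
z = √(287² + 84²) = 35√73
dz/dt = y/z · dy/dt = 84/(35√73) · 3 = 36√73/365 ≈ 0.8427 m/s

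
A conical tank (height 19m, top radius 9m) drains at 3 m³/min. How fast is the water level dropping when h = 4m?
361/(432π) ≈ 0.266 m/min

r/h = 9/19, so r = (9/19)h
V = (1/3)πr²h = (1/3)π((9/19)h)²h = (27/361)πh³
dV/dh = (81/361)πh²
dh/dt = (dV/dt)/(dV/dh) = -3/((81/361)π·4²) = -361/(432π) m/min
The level is dropping at 361/(432π) ≈ 0.266 m/min.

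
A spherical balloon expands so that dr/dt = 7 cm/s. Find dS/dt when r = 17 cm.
952π cm²/s

S = 4πr²
dS/dt = dS/dr · dr/dt = 8πr · 7
At r = 17: dS/dt = 952π cm²/s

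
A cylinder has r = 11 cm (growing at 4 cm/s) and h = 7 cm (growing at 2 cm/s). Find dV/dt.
858π cm³/s

V = πr²h
dV/dt = 2πrh·dr/dt + πr²·dh/dt
= 2π(11)(7)(4) + π(11)²(2)
= 858π cm³/s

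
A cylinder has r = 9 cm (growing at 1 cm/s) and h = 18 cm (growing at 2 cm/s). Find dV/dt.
486π cm³/s

V = πr²h
dV/dt = 2πrh·dr/dt + πr²·dh/dt
= 2π(9)(18)(1) + π(9)²(2)
= 486π cm³/s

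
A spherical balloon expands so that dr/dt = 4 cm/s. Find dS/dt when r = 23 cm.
736π cm²/s

S = 4πr²
dS/dt = dS/dr · dr/dt = 8πr · 4
At r = 23: dS/dt = 736π cm²/s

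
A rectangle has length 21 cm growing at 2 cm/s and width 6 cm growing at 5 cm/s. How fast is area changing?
117 cm²/s

A = lw
dA/dt = w·dl/dt + l·dw/dt = 6·2 + 21·5 = 117 cm²/s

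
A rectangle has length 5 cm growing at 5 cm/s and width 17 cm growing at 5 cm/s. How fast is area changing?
110 cm²/s

A = lw
dA/dt = w·dl/dt + l·dw/dt = 17·5 + 5·5 = 110 cm²/s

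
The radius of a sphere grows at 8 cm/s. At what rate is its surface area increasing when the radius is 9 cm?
576π cm²/s

S = 4πr²
dS/dt = dS/dr · dr/dt = 8πr · 8
At r = 9: dS/dt = 576π cm²/s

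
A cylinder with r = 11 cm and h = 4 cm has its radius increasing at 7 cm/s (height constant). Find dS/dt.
364π cm²/s

S = 2πrh + 2πr² (lateral + bases)
dS/dt = (2πh + 4πr)·dr/dt = (2π·4 + 4π·11)·7
= 364π cm²/s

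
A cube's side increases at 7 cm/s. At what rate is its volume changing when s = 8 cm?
1344 cm³/s

V = s³
dV/dt = 3s² · ds/dt = 3·8²·7 = 1344 cm³/s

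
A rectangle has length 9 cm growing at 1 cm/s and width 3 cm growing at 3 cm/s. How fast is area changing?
30 cm²/s

A = lw
dA/dt = w·dl/dt + l·dw/dt = 3·1 + 9·3 = 30 cm²/s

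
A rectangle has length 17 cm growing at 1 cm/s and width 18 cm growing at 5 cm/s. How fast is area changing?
103 cm²/s

A = lw
dA/dt = w·dl/dt + l·dw/dt = 18·1 + 17·5 = 103 cm²/s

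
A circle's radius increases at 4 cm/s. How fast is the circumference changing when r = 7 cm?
8π cm/s

C = 2πr
dC/dt = 2π · dr/dt = 2π · 4 = 8π cm/s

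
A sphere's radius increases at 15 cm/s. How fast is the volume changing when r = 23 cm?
31740π cm³/s

V = (4/3)πr³
dV/dt = dV/dr · dr/dt = 4πr² · 15
At r = 23: dV/dt = 31740π cm³/s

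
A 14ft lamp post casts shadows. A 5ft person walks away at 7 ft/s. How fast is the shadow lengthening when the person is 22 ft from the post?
35/9 ft/s

By similar triangles: 14/(x+s) = 5/s
Solving: s = 5x/9
ds/dt = 5/9 · dx/dt = 5/9 · 7 = 35/9 ft/s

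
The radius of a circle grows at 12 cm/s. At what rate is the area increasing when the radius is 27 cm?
648π cm²/s

A = πr²
dA/dt = 2πr · dr/dt = 2π(27)(12) = 648π cm²/s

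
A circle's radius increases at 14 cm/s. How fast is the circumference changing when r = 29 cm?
28π cm/s

C = 2πr
dC/dt = 2π · dr/dt = 2π · 14 = 28π cm/s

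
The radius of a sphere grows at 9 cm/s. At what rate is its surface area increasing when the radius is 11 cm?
792π cm²/s

S = 4πr²
dS/dt = dS/dr · dr/dt = 8πr · 9
At r = 11: dS/dt = 792π cm²/s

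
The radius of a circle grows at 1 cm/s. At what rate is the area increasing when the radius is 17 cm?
34π cm²/s

A = πr²
dA/dt = 2πr · dr/dt = 2π(17)(1) = 34π cm²/s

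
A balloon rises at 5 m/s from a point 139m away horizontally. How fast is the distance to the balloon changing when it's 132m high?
132√36745/7349 ≈ 3.443 m/s

z² = 139² + y²
z = √(139² + 132²) = √36745
dz/dt = y/z · dy/dt = 132/√36745 · 5 = 132√36745/7349 ≈ 3.443 m/s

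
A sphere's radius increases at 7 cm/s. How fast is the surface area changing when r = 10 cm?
560π cm²/s

S = 4πr²
dS/dt = dS/dr · dr/dt = 8πr · 7
At r = 10: dS/dt = 560π cm²/s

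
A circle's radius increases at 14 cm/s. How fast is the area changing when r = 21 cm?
588π cm²/s

A = πr²
dA/dt = 2πr · dr/dt = 2π(21)(14) = 588π cm²/s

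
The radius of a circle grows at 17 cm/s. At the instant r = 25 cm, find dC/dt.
34π cm/s

C = 2πr
dC/dt = 2π · dr/dt = 2π · 17 = 34π cm/s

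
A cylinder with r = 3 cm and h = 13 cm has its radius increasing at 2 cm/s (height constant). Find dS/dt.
76π cm²/s

S = 2πrh + 2πr² (lateral + bases)
dS/dt = (2πh + 4πr)·dr/dt = (2π·13 + 4π·3)·2
= 76π cm²/s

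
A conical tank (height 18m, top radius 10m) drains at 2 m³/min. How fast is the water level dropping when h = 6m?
9/(50π) ≈ 0.0573 m/min

r/h = 10/18, so r = (5/9)h
V = (1/3)πr²h = (1/3)π((5/9)h)²h = (25/243)πh³
dV/dh = (25/81)πh²
dh/dt = (dV/dt)/(dV/dh) = -2/((25/81)π·6²) = -9/(50π) m/min
The level is dropping at 9/(50π) ≈ 0.0573 m/min.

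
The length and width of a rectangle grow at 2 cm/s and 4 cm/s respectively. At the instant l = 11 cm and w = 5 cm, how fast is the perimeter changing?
12 cm/s

P = 2(l + w)
dP/dt = 2(dl/dt + dw/dt) = 2(2 + 4) = 12 cm/s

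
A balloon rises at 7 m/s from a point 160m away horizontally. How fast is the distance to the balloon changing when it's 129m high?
903√42241/42241 ≈ 4.394 m/s

z² = 160² + y²
z = √(160² + 129²) = √42241
dz/dt = y/z · dy/dt = 129/√42241 · 7 = 903√42241/42241 ≈ 4.394 m/s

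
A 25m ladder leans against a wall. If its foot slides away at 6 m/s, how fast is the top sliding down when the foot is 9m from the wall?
27√34/68 ≈ 2.315 m/s

x² + y² = 25²
2x·dx/dt + 2y·dy/dt = 0
dy/dt = -x/y · dx/dt = -9/(4√34) · 6 = -27√34/68 m/s
The top is descending at 27√34/68 ≈ 2.315 m/s.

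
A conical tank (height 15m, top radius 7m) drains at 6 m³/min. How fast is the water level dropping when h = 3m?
150/(49π) ≈ 0.9744 m/min

r/h = 7/15, so r = (7/15)h
V = (1/3)πr²h = (1/3)π((7/15)h)²h = (49/675)πh³
dV/dh = (49/225)πh²
dh/dt = (dV/dt)/(dV/dh) = -6/((49/225)π·3²) = -150/(49π) m/min
The level is dropping at 150/(49π) ≈ 0.9744 m/min.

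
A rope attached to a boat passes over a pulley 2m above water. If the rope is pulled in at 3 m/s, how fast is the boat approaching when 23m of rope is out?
23√21/35 ≈ 3.011 m/s

rope² = x² + 2²
x = √(23² - 2²) = 5√21
dx/dt = (rope/x) · d(rope)/dt = (23/(5√21)) · (-3) = -23√21/35 m/s
The boat approaches at 23√21/35 ≈ 3.011 m/s.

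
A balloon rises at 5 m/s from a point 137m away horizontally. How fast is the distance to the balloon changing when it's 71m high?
71√23810/4762 ≈ 2.301 m/s

z² = 137² + y²
z = √(137² + 71²) = √23810
dz/dt = y/z · dy/dt = 71/√23810 · 5 = 71√23810/4762 ≈ 2.301 m/s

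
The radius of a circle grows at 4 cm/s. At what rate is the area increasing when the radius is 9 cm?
72π cm²/s

A = πr²
dA/dt = 2πr · dr/dt = 2π(9)(4) = 72π cm²/s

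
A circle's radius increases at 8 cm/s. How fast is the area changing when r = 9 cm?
144π cm²/s

A = πr²
dA/dt = 2πr · dr/dt = 2π(9)(8) = 144π cm²/s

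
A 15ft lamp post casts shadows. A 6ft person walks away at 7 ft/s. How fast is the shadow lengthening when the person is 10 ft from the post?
14/3 ft/s

By similar triangles: 15/(x+s) = 6/s
Solving: s = 6x/9
ds/dt = 6/9 · dx/dt = 2/3 · 7 = 14/3 ft/s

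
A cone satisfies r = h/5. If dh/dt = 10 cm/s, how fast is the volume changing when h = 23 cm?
1058π/5 cm³/s

V = (1/3)π(h/5)²h = πh³/75
dV/dt = πh²/25 · 10
At h = 23: dV/dt = 1058π/5 cm³/s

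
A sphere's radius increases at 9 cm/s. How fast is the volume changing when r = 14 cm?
7056π cm³/s

V = (4/3)πr³
dV/dt = dV/dr · dr/dt = 4πr² · 9
At r = 14: dV/dt = 7056π cm³/s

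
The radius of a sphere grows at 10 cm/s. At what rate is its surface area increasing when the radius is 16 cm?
1280π cm²/s

S = 4πr²
dS/dt = dS/dr · dr/dt = 8πr · 10
At r = 16: dS/dt = 1280π cm²/s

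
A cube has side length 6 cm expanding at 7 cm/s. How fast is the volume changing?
756 cm³/s

V = s³
dV/dt = 3s² · ds/dt = 3·6²·7 = 756 cm³/s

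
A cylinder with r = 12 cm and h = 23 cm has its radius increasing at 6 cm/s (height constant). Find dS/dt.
564π cm²/s

S = 2πrh + 2πr² (lateral + bases)
dS/dt = (2πh + 4πr)·dr/dt = (2π·23 + 4π·12)·6
= 564π cm²/s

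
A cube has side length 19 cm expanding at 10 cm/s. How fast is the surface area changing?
2280 cm²/s

A = 6s²
dA/dt = 12s · ds/dt = 12·19·10 = 2280 cm²/s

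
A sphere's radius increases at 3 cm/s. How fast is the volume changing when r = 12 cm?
1728π cm³/s

V = (4/3)πr³
dV/dt = dV/dr · dr/dt = 4πr² · 3
At r = 12: dV/dt = 1728π cm³/s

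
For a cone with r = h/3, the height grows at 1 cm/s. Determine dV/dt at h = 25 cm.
625π/9 cm³/s

V = (1/3)π(h/3)²h = πh³/27
dV/dt = πh²/9 · 1
At h = 25: dV/dt = 625π/9 cm³/s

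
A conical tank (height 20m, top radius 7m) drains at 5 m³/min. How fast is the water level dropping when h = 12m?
125/(441π) ≈ 0.09022 m/min

r/h = 7/20, so r = (7/20)h
V = (1/3)πr²h = (1/3)π((7/20)h)²h = (49/1200)πh³
dV/dh = (49/400)πh²
dh/dt = (dV/dt)/(dV/dh) = -5/((49/400)π·12²) = -125/(441π) m/min
The level is dropping at 125/(441π) ≈ 0.09022 m/min.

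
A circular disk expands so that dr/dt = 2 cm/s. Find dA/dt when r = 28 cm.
112π cm²/s

A = πr²
dA/dt = 2πr · dr/dt = 2π(28)(2) = 112π cm²/s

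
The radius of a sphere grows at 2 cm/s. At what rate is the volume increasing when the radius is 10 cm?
800π cm³/s

V = (4/3)πr³
dV/dt = dV/dr · dr/dt = 4πr² · 2
At r = 10: dV/dt = 800π cm³/s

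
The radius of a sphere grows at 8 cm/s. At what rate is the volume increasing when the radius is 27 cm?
23328π cm³/s

V = (4/3)πr³
dV/dt = dV/dr · dr/dt = 4πr² · 8
At r = 27: dV/dt = 23328π cm³/s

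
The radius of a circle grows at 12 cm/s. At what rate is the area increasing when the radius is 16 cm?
384π cm²/s

A = πr²
dA/dt = 2πr · dr/dt = 2π(16)(12) = 384π cm²/s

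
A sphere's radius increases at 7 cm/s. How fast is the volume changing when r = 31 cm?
26908π cm³/s

V = (4/3)πr³
dV/dt = dV/dr · dr/dt = 4πr² · 7
At r = 31: dV/dt = 26908π cm³/s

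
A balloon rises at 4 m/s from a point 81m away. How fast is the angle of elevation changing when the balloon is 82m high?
0.024388 rad/s

tan(θ) = y/81
sec²(θ) · dθ/dt = (1/81) · dy/dt
dθ/dt = cos²(θ)/81 · 4 = 81/(81² + 82²) · 4
dθ/dt = 0.024388 rad/s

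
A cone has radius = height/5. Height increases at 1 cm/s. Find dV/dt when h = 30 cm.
36π cm³/s

V = (1/3)π(h/5)²h = πh³/75
dV/dt = πh²/25 · 1
At h = 30: dV/dt = 36π cm³/s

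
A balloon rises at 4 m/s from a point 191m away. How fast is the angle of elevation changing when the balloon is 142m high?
0.013488 rad/s

tan(θ) = y/191
sec²(θ) · dθ/dt = (1/191) · dy/dt
dθ/dt = cos²(θ)/191 · 4 = 191/(191² + 142²) · 4
dθ/dt = 0.013488 rad/s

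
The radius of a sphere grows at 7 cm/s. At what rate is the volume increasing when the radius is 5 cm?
700π cm³/s

V = (4/3)πr³
dV/dt = dV/dr · dr/dt = 4πr² · 7
At r = 5: dV/dt = 700π cm³/s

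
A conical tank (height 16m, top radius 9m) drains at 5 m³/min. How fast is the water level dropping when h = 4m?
80/(81π) ≈ 0.3144 m/min

r/h = 9/16, so r = (9/16)h
V = (1/3)πr²h = (1/3)π((9/16)h)²h = (27/256)πh³
dV/dh = (81/256)πh²
dh/dt = (dV/dt)/(dV/dh) = -5/((81/256)π·4²) = -80/(81π) m/min
The level is dropping at 80/(81π) ≈ 0.3144 m/min.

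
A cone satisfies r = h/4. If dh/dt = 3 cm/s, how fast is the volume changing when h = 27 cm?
2187π/16 cm³/s

V = (1/3)π(h/4)²h = πh³/48
dV/dt = πh²/16 · 3
At h = 27: dV/dt = 2187π/16 cm³/s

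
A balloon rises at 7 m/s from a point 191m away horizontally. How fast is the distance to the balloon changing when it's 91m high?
637√44762/44762 ≈ 3.011 m/s

z² = 191² + y²
z = √(191² + 91²) = √44762
dz/dt = y/z · dy/dt = 91/√44762 · 7 = 637√44762/44762 ≈ 3.011 m/s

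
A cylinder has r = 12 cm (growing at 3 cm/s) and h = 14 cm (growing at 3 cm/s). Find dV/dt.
1440π cm³/s

V = πr²h
dV/dt = 2πrh·dr/dt + πr²·dh/dt
= 2π(12)(14)(3) + π(12)²(3)
= 1440π cm³/s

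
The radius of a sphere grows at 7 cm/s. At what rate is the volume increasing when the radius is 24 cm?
16128π cm³/s

V = (4/3)πr³
dV/dt = dV/dr · dr/dt = 4πr² · 7
At r = 24: dV/dt = 16128π cm³/s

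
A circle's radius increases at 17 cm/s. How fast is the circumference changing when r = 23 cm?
34π cm/s

C = 2πr
dC/dt = 2π · dr/dt = 2π · 17 = 34π cm/s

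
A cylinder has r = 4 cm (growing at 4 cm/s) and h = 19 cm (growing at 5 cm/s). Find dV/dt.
688π cm³/s

V = πr²h
dV/dt = 2πrh·dr/dt + πr²·dh/dt
= 2π(4)(19)(4) + π(4)²(5)
= 688π cm³/s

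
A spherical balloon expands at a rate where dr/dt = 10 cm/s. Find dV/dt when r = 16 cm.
10240π cm³/s

V = (4/3)πr³
dV/dt = dV/dr · dr/dt = 4πr² · 10
At r = 16: dV/dt = 10240π cm³/s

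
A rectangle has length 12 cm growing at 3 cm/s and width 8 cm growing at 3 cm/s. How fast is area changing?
60 cm²/s

A = lw
dA/dt = w·dl/dt + l·dw/dt = 8·3 + 12·3 = 60 cm²/s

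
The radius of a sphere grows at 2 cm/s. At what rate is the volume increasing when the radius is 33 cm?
8712π cm³/s

V = (4/3)πr³
dV/dt = dV/dr · dr/dt = 4πr² · 2
At r = 33: dV/dt = 8712π cm³/s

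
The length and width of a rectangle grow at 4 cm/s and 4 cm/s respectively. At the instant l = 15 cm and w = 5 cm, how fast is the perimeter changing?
16 cm/s

P = 2(l + w)
dP/dt = 2(dl/dt + dw/dt) = 2(4 + 4) = 16 cm/s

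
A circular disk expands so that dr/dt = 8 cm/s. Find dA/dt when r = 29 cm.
464π cm²/s

A = πr²
dA/dt = 2πr · dr/dt = 2π(29)(8) = 464π cm²/s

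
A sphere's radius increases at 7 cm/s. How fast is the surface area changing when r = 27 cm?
1512π cm²/s

S = 4πr²
dS/dt = dS/dr · dr/dt = 8πr · 7
At r = 27: dS/dt = 1512π cm²/s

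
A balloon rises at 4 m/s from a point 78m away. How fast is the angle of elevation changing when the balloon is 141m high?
0.012016 rad/s

tan(θ) = y/78
sec²(θ) · dθ/dt = (1/78) · dy/dt
dθ/dt = cos²(θ)/78 · 4 = 78/(78² + 141²) · 4
dθ/dt = 0.012016 rad/s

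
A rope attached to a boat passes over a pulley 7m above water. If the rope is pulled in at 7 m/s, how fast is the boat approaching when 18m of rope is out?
126√11/55 ≈ 7.598 m/s

rope² = x² + 7²
x = √(18² - 7²) = 5√11
dx/dt = (rope/x) · d(rope)/dt = (18/(5√11)) · (-7) = -126√11/55 m/s
The boat approaches at 126√11/55 ≈ 7.598 m/s.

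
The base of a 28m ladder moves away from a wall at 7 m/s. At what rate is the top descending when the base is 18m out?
63√115/115 ≈ 5.875 m/s

x² + y² = 28²
2x·dx/dt + 2y·dy/dt = 0
dy/dt = -x/y · dx/dt = -18/(2√115) · 7 = -63√115/115 m/s
The top is descending at 63√115/115 ≈ 5.875 m/s.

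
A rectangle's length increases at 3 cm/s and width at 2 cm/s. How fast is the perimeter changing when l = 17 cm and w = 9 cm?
10 cm/s

P = 2(l + w)
dP/dt = 2(dl/dt + dw/dt) = 2(3 + 2) = 10 cm/s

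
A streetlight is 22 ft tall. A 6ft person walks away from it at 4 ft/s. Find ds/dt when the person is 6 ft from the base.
3/2 ft/s

By similar triangles: 22/(x+s) = 6/s
Solving: s = 6x/16
ds/dt = 6/16 · dx/dt = 3/8 · 4 = 3/2 ft/s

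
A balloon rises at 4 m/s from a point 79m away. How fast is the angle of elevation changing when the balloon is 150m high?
0.010995 rad/s

tan(θ) = y/79
sec²(θ) · dθ/dt = (1/79) · dy/dt
dθ/dt = cos²(θ)/79 · 4 = 79/(79² + 150²) · 4
dθ/dt = 0.010995 rad/s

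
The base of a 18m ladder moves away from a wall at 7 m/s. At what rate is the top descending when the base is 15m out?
35√11/11 ≈ 10.55 m/s

x² + y² = 18²
2x·dx/dt + 2y·dy/dt = 0
dy/dt = -x/y · dx/dt = -15/(3√11) · 7 = -35√11/11 m/s
The top is descending at 35√11/11 ≈ 10.55 m/s.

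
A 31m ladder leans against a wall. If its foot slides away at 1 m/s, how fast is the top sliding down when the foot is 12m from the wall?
12√817/817 ≈ 0.4198 m/s

x² + y² = 31²
2x·dx/dt + 2y·dy/dt = 0
dy/dt = -x/y · dx/dt = -12/√817 · 1 = -12√817/817 m/s
The top is descending at 12√817/817 ≈ 0.4198 m/s.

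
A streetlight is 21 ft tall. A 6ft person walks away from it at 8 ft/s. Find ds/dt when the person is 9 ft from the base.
16/5 ft/s

By similar triangles: 21/(x+s) = 6/s
Solving: s = 6x/15
ds/dt = 6/15 · dx/dt = 2/5 · 8 = 16/5 ft/s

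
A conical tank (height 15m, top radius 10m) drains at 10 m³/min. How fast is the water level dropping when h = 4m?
45/(32π) ≈ 0.4476 m/min

r/h = 10/15, so r = (2/3)h
V = (1/3)πr²h = (1/3)π((2/3)h)²h = (4/27)πh³
dV/dh = (4/9)πh²
dh/dt = (dV/dt)/(dV/dh) = -10/((4/9)π·4²) = -45/(32π) m/min
The level is dropping at 45/(32π) ≈ 0.4476 m/min.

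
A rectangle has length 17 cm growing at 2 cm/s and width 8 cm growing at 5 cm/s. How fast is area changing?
101 cm²/s

A = lw
dA/dt = w·dl/dt + l·dw/dt = 8·2 + 17·5 = 101 cm²/s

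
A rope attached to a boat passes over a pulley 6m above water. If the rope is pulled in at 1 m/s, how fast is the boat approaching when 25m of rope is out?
25√589/589 ≈ 1.03 m/s

rope² = x² + 6²
x = √(25² - 6²) = √589
dx/dt = (rope/x) · d(rope)/dt = (25/√589) · (-1) = -25√589/589 m/s
The boat approaches at 25√589/589 ≈ 1.03 m/s.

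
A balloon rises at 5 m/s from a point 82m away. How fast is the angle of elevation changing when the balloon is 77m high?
0.032403 rad/s

tan(θ) = y/82
sec²(θ) · dθ/dt = (1/82) · dy/dt
dθ/dt = cos²(θ)/82 · 5 = 82/(82² + 77²) · 5
dθ/dt = 0.032403 rad/s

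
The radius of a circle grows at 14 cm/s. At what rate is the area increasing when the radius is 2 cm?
56π cm²/s

A = πr²
dA/dt = 2πr · dr/dt = 2π(2)(14) = 56π cm²/s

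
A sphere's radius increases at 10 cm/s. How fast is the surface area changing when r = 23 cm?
1840π cm²/s

S = 4πr²
dS/dt = dS/dr · dr/dt = 8πr · 10
At r = 23: dS/dt = 1840π cm²/s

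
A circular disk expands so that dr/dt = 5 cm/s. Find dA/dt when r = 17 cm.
170π cm²/s

A = πr²
dA/dt = 2πr · dr/dt = 2π(17)(5) = 170π cm²/s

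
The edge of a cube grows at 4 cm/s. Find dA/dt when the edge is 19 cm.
912 cm²/s

A = 6s²
dA/dt = 12s · ds/dt = 12·19·4 = 912 cm²/s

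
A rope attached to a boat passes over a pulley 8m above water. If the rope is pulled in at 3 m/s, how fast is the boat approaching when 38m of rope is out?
19√345/115 ≈ 3.069 m/s

rope² = x² + 8²
x = √(38² - 8²) = 2√345
dx/dt = (rope/x) · d(rope)/dt = (38/(2√345)) · (-3) = -19√345/115 m/s
The boat approaches at 19√345/115 ≈ 3.069 m/s.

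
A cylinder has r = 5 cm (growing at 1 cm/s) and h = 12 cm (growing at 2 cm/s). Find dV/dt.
170π cm³/s

V = πr²h
dV/dt = 2πrh·dr/dt + πr²·dh/dt
= 2π(5)(12)(1) + π(5)²(2)
= 170π cm³/s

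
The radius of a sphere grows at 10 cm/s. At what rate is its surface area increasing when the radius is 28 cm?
2240π cm²/s

S = 4πr²
dS/dt = dS/dr · dr/dt = 8πr · 10
At r = 28: dS/dt = 2240π cm²/s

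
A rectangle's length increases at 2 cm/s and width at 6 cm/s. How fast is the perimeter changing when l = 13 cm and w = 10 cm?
16 cm/s

P = 2(l + w)
dP/dt = 2(dl/dt + dw/dt) = 2(2 + 6) = 16 cm/s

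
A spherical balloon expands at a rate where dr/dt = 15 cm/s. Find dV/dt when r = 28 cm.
47040π cm³/s

V = (4/3)πr³
dV/dt = dV/dr · dr/dt = 4πr² · 15
At r = 28: dV/dt = 47040π cm³/s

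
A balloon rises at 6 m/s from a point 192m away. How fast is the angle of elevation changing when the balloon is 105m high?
0.024056 rad/s

tan(θ) = y/192
sec²(θ) · dθ/dt = (1/192) · dy/dt
dθ/dt = cos²(θ)/192 · 6 = 192/(192² + 105²) · 6
dθ/dt = 0.024056 rad/s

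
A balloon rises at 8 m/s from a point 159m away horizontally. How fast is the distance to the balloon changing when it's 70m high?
560√30181/30181 ≈ 3.223 m/s

z² = 159² + y²
z = √(159² + 70²) = √30181
dz/dt = y/z · dy/dt = 70/√30181 · 8 = 560√30181/30181 ≈ 3.223 m/s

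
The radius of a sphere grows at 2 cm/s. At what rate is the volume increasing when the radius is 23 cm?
4232π cm³/s

V = (4/3)πr³
dV/dt = dV/dr · dr/dt = 4πr² · 2
At r = 23: dV/dt = 4232π cm³/s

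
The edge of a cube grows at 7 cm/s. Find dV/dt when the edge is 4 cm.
336 cm³/s

V = s³
dV/dt = 3s² · ds/dt = 3·4²·7 = 336 cm³/s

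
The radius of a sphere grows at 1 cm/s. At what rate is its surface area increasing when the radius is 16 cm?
128π cm²/s

S = 4πr²
dS/dt = dS/dr · dr/dt = 8πr · 1
At r = 16: dS/dt = 128π cm²/s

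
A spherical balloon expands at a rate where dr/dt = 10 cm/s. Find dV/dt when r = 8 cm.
2560π cm³/s

V = (4/3)πr³
dV/dt = dV/dr · dr/dt = 4πr² · 10
At r = 8: dV/dt = 2560π cm³/s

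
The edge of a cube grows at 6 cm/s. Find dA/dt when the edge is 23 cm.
1656 cm²/s

A = 6s²
dA/dt = 12s · ds/dt = 12·23·6 = 1656 cm²/s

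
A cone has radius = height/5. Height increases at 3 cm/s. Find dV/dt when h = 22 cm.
1452π/25 cm³/s

V = (1/3)π(h/5)²h = πh³/75
dV/dt = πh²/25 · 3
At h = 22: dV/dt = 1452π/25 cm³/s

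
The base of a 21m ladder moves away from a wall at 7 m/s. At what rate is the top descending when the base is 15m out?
35√6/12 ≈ 7.144 m/s

x² + y² = 21²
2x·dx/dt + 2y·dy/dt = 0
dy/dt = -x/y · dx/dt = -15/(6√6) · 7 = -35√6/12 m/s
The top is descending at 35√6/12 ≈ 7.144 m/s.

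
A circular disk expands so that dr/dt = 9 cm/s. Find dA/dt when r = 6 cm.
108π cm²/s

A = πr²
dA/dt = 2πr · dr/dt = 2π(6)(9) = 108π cm²/s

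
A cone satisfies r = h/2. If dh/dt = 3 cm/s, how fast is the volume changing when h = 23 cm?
1587π/4 cm³/s

V = (1/3)π(h/2)²h = πh³/12
dV/dt = πh²/4 · 3
At h = 23: dV/dt = 1587π/4 cm³/s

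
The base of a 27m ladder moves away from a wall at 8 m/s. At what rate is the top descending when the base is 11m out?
11√38/19 ≈ 3.569 m/s

x² + y² = 27²
2x·dx/dt + 2y·dy/dt = 0
dy/dt = -x/y · dx/dt = -11/(4√38) · 8 = -11√38/19 m/s
The top is descending at 11√38/19 ≈ 3.569 m/s.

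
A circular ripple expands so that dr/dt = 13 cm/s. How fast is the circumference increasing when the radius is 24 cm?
26π cm/s

C = 2πr
dC/dt = 2π · dr/dt = 2π · 13 = 26π cm/s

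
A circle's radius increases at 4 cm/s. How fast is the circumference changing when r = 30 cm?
8π cm/s

C = 2πr
dC/dt = 2π · dr/dt = 2π · 4 = 8π cm/s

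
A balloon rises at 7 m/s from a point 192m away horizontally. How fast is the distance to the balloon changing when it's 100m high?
175√2929/2929 ≈ 3.234 m/s

z² = 192² + y²
z = √(192² + 100²) = 4√2929
dz/dt = y/z · dy/dt = 100/(4√2929) · 7 = 175√2929/2929 ≈ 3.234 m/s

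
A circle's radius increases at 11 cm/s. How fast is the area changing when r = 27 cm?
594π cm²/s

A = πr²
dA/dt = 2πr · dr/dt = 2π(27)(11) = 594π cm²/s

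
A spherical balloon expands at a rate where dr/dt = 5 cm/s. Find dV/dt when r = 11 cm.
2420π cm³/s

V = (4/3)πr³
dV/dt = dV/dr · dr/dt = 4πr² · 5
At r = 11: dV/dt = 2420π cm³/s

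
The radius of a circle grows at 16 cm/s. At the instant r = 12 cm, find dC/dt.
32π cm/s

C = 2πr
dC/dt = 2π · dr/dt = 2π · 16 = 32π cm/s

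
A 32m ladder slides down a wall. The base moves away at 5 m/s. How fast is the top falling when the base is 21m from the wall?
105√583/583 ≈ 4.349 m/s

x² + y² = 32²
2x·dx/dt + 2y·dy/dt = 0
dy/dt = -x/y · dx/dt = -21/√583 · 5 = -105√583/583 m/s
The top is descending at 105√583/583 ≈ 4.349 m/s.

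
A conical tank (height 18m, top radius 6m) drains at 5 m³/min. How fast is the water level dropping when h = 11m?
45/(121π) ≈ 0.1184 m/min

r/h = 6/18, so r = (1/3)h
V = (1/3)πr²h = (1/3)π((1/3)h)²h = (1/27)πh³
dV/dh = (1/9)πh²
dh/dt = (dV/dt)/(dV/dh) = -5/((1/9)π·11²) = -45/(121π) m/min
The level is dropping at 45/(121π) ≈ 0.1184 m/min.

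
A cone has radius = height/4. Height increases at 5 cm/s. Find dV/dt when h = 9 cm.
405π/16 cm³/s

V = (1/3)π(h/4)²h = πh³/48
dV/dt = πh²/16 · 5
At h = 9: dV/dt = 405π/16 cm³/s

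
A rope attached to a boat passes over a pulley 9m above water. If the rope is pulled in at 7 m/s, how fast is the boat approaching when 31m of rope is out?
217√55/220 ≈ 7.315 m/s

rope² = x² + 9²
x = √(31² - 9²) = 4√55
dx/dt = (rope/x) · d(rope)/dt = (31/(4√55)) · (-7) = -217√55/220 m/s
The boat approaches at 217√55/220 ≈ 7.315 m/s.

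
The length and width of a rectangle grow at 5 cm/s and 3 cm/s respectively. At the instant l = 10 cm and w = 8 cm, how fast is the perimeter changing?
16 cm/s

P = 2(l + w)
dP/dt = 2(dl/dt + dw/dt) = 2(5 + 3) = 16 cm/s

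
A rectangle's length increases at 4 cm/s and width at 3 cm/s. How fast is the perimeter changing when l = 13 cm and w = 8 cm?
14 cm/s

P = 2(l + w)
dP/dt = 2(dl/dt + dw/dt) = 2(4 + 3) = 14 cm/s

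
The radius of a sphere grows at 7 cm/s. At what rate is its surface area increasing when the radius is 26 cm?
1456π cm²/s

S = 4πr²
dS/dt = dS/dr · dr/dt = 8πr · 7
At r = 26: dS/dt = 1456π cm²/s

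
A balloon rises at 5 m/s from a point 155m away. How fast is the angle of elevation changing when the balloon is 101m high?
0.022644 rad/s

tan(θ) = y/155
sec²(θ) · dθ/dt = (1/155) · dy/dt
dθ/dt = cos²(θ)/155 · 5 = 155/(155² + 101²) · 5
dθ/dt = 0.022644 rad/s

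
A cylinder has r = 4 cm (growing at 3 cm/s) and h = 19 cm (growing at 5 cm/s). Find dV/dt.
536π cm³/s

V = πr²h
dV/dt = 2πrh·dr/dt + πr²·dh/dt
= 2π(4)(19)(3) + π(4)²(5)
= 536π cm³/s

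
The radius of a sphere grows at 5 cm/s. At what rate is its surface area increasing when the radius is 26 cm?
1040π cm²/s

S = 4πr²
dS/dt = dS/dr · dr/dt = 8πr · 5
At r = 26: dS/dt = 1040π cm²/s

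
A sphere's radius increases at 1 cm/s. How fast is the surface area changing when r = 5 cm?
40π cm²/s

S = 4πr²
dS/dt = dS/dr · dr/dt = 8πr · 1
At r = 5: dS/dt = 40π cm²/s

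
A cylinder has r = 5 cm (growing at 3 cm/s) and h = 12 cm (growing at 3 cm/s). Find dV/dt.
435π cm³/s

V = πr²h
dV/dt = 2πrh·dr/dt + πr²·dh/dt
= 2π(5)(12)(3) + π(5)²(3)
= 435π cm³/s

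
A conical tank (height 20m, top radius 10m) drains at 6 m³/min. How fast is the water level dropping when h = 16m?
3/(32π) ≈ 0.02984 m/min

r/h = 10/20, so r = (1/2)h
V = (1/3)πr²h = (1/3)π((1/2)h)²h = (1/12)πh³
dV/dh = (1/4)πh²
dh/dt = (dV/dt)/(dV/dh) = -6/((1/4)π·16²) = -3/(32π) m/min
The level is dropping at 3/(32π) ≈ 0.02984 m/min.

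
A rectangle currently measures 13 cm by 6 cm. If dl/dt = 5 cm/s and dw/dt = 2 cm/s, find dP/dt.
14 cm/s

P = 2(l + w)
dP/dt = 2(dl/dt + dw/dt) = 2(5 + 2) = 14 cm/s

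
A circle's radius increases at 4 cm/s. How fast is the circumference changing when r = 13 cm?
8π cm/s

C = 2πr
dC/dt = 2π · dr/dt = 2π · 4 = 8π cm/s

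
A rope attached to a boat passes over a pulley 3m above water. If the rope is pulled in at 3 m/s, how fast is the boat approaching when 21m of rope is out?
7√3/4 ≈ 3.031 m/s

rope² = x² + 3²
x = √(21² - 3²) = 12√3
dx/dt = (rope/x) · d(rope)/dt = (21/(12√3)) · (-3) = -7√3/4 m/s
The boat approaches at 7√3/4 ≈ 3.031 m/s.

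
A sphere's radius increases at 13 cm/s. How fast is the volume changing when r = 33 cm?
56628π cm³/s

V = (4/3)πr³
dV/dt = dV/dr · dr/dt = 4πr² · 13
At r = 33: dV/dt = 56628π cm³/s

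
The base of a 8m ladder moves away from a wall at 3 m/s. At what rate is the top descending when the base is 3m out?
9√55/55 ≈ 1.214 m/s

x² + y² = 8²
2x·dx/dt + 2y·dy/dt = 0
dy/dt = -x/y · dx/dt = -3/√55 · 3 = -9√55/55 m/s
The top is descending at 9√55/55 ≈ 1.214 m/s.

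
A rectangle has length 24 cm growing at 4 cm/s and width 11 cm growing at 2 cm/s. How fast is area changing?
92 cm²/s

A = lw
dA/dt = w·dl/dt + l·dw/dt = 11·4 + 24·2 = 92 cm²/s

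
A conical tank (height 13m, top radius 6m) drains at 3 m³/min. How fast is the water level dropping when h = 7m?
169/(588π) ≈ 0.09149 m/min

r/h = 6/13, so r = (6/13)h
V = (1/3)πr²h = (1/3)π((6/13)h)²h = (12/169)πh³
dV/dh = (36/169)πh²
dh/dt = (dV/dt)/(dV/dh) = -3/((36/169)π·7²) = -169/(588π) m/min
The level is dropping at 169/(588π) ≈ 0.09149 m/min.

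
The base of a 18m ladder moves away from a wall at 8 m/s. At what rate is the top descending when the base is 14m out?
7√2 ≈ 9.899 m/s

x² + y² = 18²
2x·dx/dt + 2y·dy/dt = 0
dy/dt = -x/y · dx/dt = -14/(8√2) · 8 = -7√2 m/s
The top is descending at 7√2 ≈ 9.899 m/s.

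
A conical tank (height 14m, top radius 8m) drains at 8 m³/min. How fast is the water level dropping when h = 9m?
49/(162π) ≈ 0.09628 m/min

r/h = 8/14, so r = (4/7)h
V = (1/3)πr²h = (1/3)π((4/7)h)²h = (16/147)πh³
dV/dh = (16/49)πh²
dh/dt = (dV/dt)/(dV/dh) = -8/((16/49)π·9²) = -49/(162π) m/min
The level is dropping at 49/(162π) ≈ 0.09628 m/min.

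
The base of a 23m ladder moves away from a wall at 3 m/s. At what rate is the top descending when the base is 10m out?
10√429/143 ≈ 1.448 m/s

x² + y² = 23²
2x·dx/dt + 2y·dy/dt = 0
dy/dt = -x/y · dx/dt = -10/√429 · 3 = -10√429/143 m/s
The top is descending at 10√429/143 ≈ 1.448 m/s.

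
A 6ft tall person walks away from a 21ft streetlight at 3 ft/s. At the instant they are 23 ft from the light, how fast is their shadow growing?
6/5 ft/s

By similar triangles: 21/(x+s) = 6/s
Solving: s = 6x/15
ds/dt = 6/15 · dx/dt = 2/5 · 3 = 6/5 ft/s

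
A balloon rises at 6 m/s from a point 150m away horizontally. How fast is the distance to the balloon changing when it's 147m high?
294√29/377 ≈ 4.2 m/s

z² = 150² + y²
z = √(150² + 147²) = 39√29
dz/dt = y/z · dy/dt = 147/(39√29) · 6 = 294√29/377 ≈ 4.2 m/s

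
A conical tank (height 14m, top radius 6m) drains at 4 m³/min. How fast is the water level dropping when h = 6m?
49/(81π) ≈ 0.1926 m/min

r/h = 6/14, so r = (3/7)h
V = (1/3)πr²h = (1/3)π((3/7)h)²h = (3/49)πh³
dV/dh = (9/49)πh²
dh/dt = (dV/dt)/(dV/dh) = -4/((9/49)π·6²) = -49/(81π) m/min
The level is dropping at 49/(81π) ≈ 0.1926 m/min.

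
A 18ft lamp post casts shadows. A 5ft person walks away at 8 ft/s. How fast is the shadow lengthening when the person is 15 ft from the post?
40/13 ft/s

By similar triangles: 18/(x+s) = 5/s
Solving: s = 5x/13
ds/dt = 5/13 · dx/dt = 5/13 · 8 = 40/13 ft/s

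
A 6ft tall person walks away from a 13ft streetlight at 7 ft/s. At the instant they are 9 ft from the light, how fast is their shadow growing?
6 ft/s

By similar triangles: 13/(x+s) = 6/s
Solving: s = 6x/7
ds/dt = 6/7 · dx/dt = 6/7 · 7 = 6 ft/s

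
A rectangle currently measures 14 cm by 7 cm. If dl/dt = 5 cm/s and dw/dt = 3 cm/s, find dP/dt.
16 cm/s

P = 2(l + w)
dP/dt = 2(dl/dt + dw/dt) = 2(5 + 3) = 16 cm/s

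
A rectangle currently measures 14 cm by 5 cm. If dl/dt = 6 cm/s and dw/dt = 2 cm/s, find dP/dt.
16 cm/s

P = 2(l + w)
dP/dt = 2(dl/dt + dw/dt) = 2(6 + 2) = 16 cm/s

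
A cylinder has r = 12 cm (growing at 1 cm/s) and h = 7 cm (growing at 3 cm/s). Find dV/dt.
600π cm³/s

V = πr²h
dV/dt = 2πrh·dr/dt + πr²·dh/dt
= 2π(12)(7)(1) + π(12)²(3)
= 600π cm³/s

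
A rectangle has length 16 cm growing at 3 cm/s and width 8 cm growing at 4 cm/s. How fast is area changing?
88 cm²/s

A = lw
dA/dt = w·dl/dt + l·dw/dt = 8·3 + 16·4 = 88 cm²/s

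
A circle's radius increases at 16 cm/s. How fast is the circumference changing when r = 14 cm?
32π cm/s

C = 2πr
dC/dt = 2π · dr/dt = 2π · 16 = 32π cm/s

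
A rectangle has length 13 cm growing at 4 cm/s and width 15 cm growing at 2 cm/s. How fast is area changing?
86 cm²/s

A = lw
dA/dt = w·dl/dt + l·dw/dt = 15·4 + 13·2 = 86 cm²/s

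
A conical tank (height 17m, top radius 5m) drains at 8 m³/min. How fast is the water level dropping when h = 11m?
2312/(3025π) ≈ 0.2433 m/min

r/h = 5/17, so r = (5/17)h
V = (1/3)πr²h = (1/3)π((5/17)h)²h = (25/867)πh³
dV/dh = (25/289)πh²
dh/dt = (dV/dt)/(dV/dh) = -8/((25/289)π·11²) = -2312/(3025π) m/min
The level is dropping at 2312/(3025π) ≈ 0.2433 m/min.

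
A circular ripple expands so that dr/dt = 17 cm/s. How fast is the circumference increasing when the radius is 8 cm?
34π cm/s

C = 2πr
dC/dt = 2π · dr/dt = 2π · 17 = 34π cm/s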